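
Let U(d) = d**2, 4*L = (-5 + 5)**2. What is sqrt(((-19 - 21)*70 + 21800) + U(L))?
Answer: 10*sqrt(190) ≈ 137.84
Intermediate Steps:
L = 0 (L = (-5 + 5)**2/4 = (1/4)*0**2 = (1/4)*0 = 0)
sqrt(((-19 - 21)*70 + 21800) + U(L)) = sqrt(((-19 - 21)*70 + 21800) + 0**2) = sqrt((-40*70 + 21800) + 0) = sqrt((-2800 + 21800) + 0) = sqrt(19000 + 0) = sqrt(19000) = 10*sqrt(190)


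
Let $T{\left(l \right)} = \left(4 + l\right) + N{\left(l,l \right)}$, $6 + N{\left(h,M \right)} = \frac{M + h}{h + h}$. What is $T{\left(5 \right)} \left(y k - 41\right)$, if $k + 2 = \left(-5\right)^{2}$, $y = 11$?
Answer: $848$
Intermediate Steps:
$N{\left(h,M \right)} = -6 + \frac{M + h}{2 h}$ ($N{\left(h,M \right)} = -6 + \frac{M + h}{h + h} = -6 + \frac{M + h}{2 h}$)
$k = 23$ ($k = -2 + \left(-5\right)^{2} = -2 + 25 = 23$)
$T{\left(l \right)} = -1 + l$ ($T{\left(l \right)} = \left(4 + l\right) + \frac{l - 11 l}{2 l} = \left(4 + l\right) + \frac{\left(-10\right) l}{2 l} = \left(4 + l\right) - 5 = -1 + l$)
$T{\left(5 \right)} \left(y k - 41\right) = \left(-1 + 5\right) \left(11 \cdot 23 - 41\right) = 4 \left(253 - 41\right) = 4 \cdot 212 = 848$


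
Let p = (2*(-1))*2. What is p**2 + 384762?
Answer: 384778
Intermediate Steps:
p = -4 (p = -2*2 = -4)
p**2 + 384762 = (-4)**2 + 384762 = 16 + 384762 = 384778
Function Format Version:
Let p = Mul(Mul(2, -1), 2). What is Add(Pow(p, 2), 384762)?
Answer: 384778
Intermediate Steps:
p = -4 (p = Mul(-2, 2) = -4)
Add(Pow(p, 2), 384762) = Add(Pow(-4, 2), 384762) = Add(16, 384762) = 384778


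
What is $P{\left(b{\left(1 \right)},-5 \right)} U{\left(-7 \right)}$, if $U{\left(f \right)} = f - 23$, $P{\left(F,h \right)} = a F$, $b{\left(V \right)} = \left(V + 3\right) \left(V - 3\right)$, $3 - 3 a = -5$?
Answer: $640$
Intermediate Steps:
$a = \frac{8}{3}$ ($a = 1 - - \frac{5}{3} = 1 + \frac{5}{3} = \frac{8}{3} \approx 2.6667$)
$b{\left(V \right)} = \left(-3 + V\right) \left(3 + V\right)$ ($b{\left(V \right)} = \left(3 + V\right) \left(-3 + V\right) = \left(-3 + V\right) \left(3 + V\right)$)
$P{\left(F,h \right)} = \frac{8 F}{3}$
$U{\left(f \right)} = -23 + f$ ($U{\left(f \right)} = f - 23 = -23 + f$)
$P{\left(b{\left(1 \right)},-5 \right)} U{\left(-7 \right)} = \frac{8 \left(-9 + 1^{2}\right)}{3} \left(-23 - 7\right) = \frac{8 \left(-9 + 1\right)}{3} \left(-30\right) = \frac{8}{3} \left(-8\right) \left(-30\right) = \left(- \frac{64}{3}\right) \left(-30\right) = 640$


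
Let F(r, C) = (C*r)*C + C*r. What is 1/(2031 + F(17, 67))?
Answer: 1/79483 ≈ 1.2581e-5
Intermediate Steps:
F(r, C) = C*r + r*C² (F(r, C) = r*C² + C*r = C*r + r*C²)
1/(2031 + F(17, 67)) = 1/(2031 + 67*17*(1 + 67)) = 1/(2031 + 67*17*68) = 1/(2031 + 77452) = 1/79483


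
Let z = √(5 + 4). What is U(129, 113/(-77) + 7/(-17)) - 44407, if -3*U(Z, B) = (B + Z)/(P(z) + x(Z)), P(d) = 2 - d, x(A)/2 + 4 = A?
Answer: -4824705818/108647 ≈ -44407.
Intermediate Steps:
x(A) = -8 + 2*A
z = 3 (z = √9 = 3)
U(Z, B) = -(B + Z)/(3*(-9 + 2*Z)) (U(Z, B) = -(B + Z)/(3*((2 - 1*3) + (-8 + 2*Z))) = -(B + Z)/(3*((2 - 3) + (-8 + 2*Z))) = -(B + Z)/(3*(-1 + (-8 + 2*Z))) = -(B + Z)/(3*(-9 + 2*Z)))
U(129, 113/(-77) + 7/(-17)) - 44407 = (-(113/(-77) + 7/(-17)) - 1*129)/(3*(-9 + 2*129)) - 44407 = (-(113*(-1/77) + 7*(-1/17)) - 129)/(3*(-9 + 258)) - 44407 = (⅓)*(-(-113/77 - 7/17) - 129)/249 - 44407 = (⅓)*(1/249)*(-1*(-2460/1309) - 129) - 44407 = (⅓)*(1/249)*(2460/1309 - 129) - 44407 = (⅓)*(1/249)*(-166401/1309) - 44407 = -18489/108647 - 44407 = -4824705818/108647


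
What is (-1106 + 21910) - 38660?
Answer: -17856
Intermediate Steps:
(-1106 + 21910) - 38660 = 20804 - 38660 = -17856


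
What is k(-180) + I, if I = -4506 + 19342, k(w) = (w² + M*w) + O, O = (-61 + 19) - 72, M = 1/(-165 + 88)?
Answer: 3628574/77 ≈ 47124.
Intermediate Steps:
M = -1/77 (M = 1/(-77) = -1/77 ≈ -0.012987)
O = -114 (O = -42 - 72 = -114)
k(w) = -114 + w² - w/77 (k(w) = (w² - w/77) - 114 = -114 + w² - w/77)
I = 14836
k(-180) + I = (-114 + (-180)² - 1/77*(-180)) + 14836 = (-114 + 32400 + 180/77) + 14836 = 2486202/77 + 14836 = 3628574/77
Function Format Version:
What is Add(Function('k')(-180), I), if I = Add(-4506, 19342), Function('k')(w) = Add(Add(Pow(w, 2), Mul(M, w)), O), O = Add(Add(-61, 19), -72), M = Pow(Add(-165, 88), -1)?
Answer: Rational(3628574, 77) ≈ 47124.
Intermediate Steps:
M = Rational(-1, 77) (M = Pow(-77, -1) = Rational(-1, 77) ≈ -0.012987)
O = -114 (O = Add(-42, -72) = -114)
Function('k')(w) = Add(-114, Pow(w, 2), Mul(Rational(-1, 77), w)) (Function('k')(w) = Add(Add(Pow(w, 2), Mul(Rational(-1, 77), w)), -114) = Add(-114, Pow(w, 2), Mul(Rational(-1, 77), w)))
I = 14836
Add(Function('k')(-180), I) = Add(Add(-114, Pow(-180, 2), Mul(Rational(-1, 77), -180)), 14836) = Add(Add(-114, 32400, Rational(180, 77)), 14836) = Add(Rational(2486202, 77), 14836) = Rational(3628574, 77)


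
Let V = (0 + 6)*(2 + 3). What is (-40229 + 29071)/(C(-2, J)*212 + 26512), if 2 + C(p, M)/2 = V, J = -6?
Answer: -5579/19192 ≈ -0.29069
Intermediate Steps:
V = 30 (V = 6*5 = 30)
C(p, M) = 56 (C(p, M) = -4 + 2*30 = -4 + 60 = 56)
(-40229 + 29071)/(C(-2, J)*212 + 26512) = (-40229 + 29071)/(56*212 + 26512) = -11158/(11872 + 26512) = -11158/38384 = -11158*1/38384 = -5579/19192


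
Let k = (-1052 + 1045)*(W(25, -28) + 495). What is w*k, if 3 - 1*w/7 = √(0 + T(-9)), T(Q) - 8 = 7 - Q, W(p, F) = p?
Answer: -76440 + 50960*√6 ≈ 48386.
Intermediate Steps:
T(Q) = 15 - Q (T(Q) = 8 + (7 - Q) = 15 - Q)
k = -3640 (k = (-1052 + 1045)*(25 + 495) = -7*520 = -3640)
w = 21 - 14*√6 (w = 21 - 7*√(0 + (15 - 1*(-9))) = 21 - 7*√(0 + (15 + 9)) = 21 - 7*√(0 + 24) = 21 - 14*√6 ≈ -13.293)
w*k = (21 - 14*√6)*(-3640) = -76440 + 50960*√6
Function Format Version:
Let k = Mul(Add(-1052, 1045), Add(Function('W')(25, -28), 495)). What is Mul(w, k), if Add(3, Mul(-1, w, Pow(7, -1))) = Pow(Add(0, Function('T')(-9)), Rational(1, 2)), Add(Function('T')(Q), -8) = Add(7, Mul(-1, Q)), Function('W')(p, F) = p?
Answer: Add(-76440, Mul(50960, Pow(6, Rational(1, 2)))) ≈ 48386.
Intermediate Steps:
Function('T')(Q) = Add(15, Mul(-1, Q)) (Function('T')(Q) = Add(8, Add(7, Mul(-1, Q))) = Add(15, Mul(-1, Q)))
k = -3640 (k = Mul(Add(-1052, 1045), Add(25, 495)) = Mul(-7, 520) = -3640)
w = Add(21, Mul(-14, Pow(6, Rational(1, 2)))) (w = Add(21, Mul(-7, Pow(Add(0, Add(15, Mul(-1, -9))), Rational(1, 2)))) = Add(21, Mul(-7, Pow(Add(0, Add(15, 9)), Rational(1, 2)))) = Add(21, Mul(-7, Pow(Add(0, 24), Rational(1, 2)))) = Add(21, Mul(-7, Pow(24, Rational(1, 2)))) = Add(21, Mul(-7, Mul(2, Pow(6, Rational(1, 2))))) = Add(21, Mul(-14, Pow(6, Rational(1, 2)))) ≈ -13.293)
Mul(w, k) = Mul(Add(21, Mul(-14, Pow(6, Rational(1, 2)))), -3640) = Add(-76440, Mul(50960, Pow(6, Rational(1, 2))))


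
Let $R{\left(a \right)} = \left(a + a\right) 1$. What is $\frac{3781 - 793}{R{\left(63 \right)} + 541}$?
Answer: $\frac{2988}{667} \approx 4.4798$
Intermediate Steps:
$R{\left(a \right)} = 2 a$ ($R{\left(a \right)} = 2 a 1 = 2 a$)
$\frac{3781 - 793}{R{\left(63 \right)} + 541} = \frac{3781 - 793}{2 \cdot 63 + 541} = \frac{2988}{126 + 541} = \frac{2988}{667}$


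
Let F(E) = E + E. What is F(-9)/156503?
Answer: -18/156503 ≈ -0.00011501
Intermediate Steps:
F(E) = 2*E
F(-9)/156503 = (2*(-9))/156503 = -18*1/156503 = -18/156503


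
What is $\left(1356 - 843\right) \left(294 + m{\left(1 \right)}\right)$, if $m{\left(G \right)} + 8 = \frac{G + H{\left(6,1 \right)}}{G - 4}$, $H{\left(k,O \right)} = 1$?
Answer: $146376$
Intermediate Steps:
$m{\left(G \right)} = -8 + \frac{1 + G}{-4 + G}$ ($m{\left(G \right)} = -8 + \frac{G + 1}{G - 4} = -8 + \frac{1 + G}{-4 + G}$)
$\left(1356 - 843\right) \left(294 + m{\left(1 \right)}\right) = \left(1356 - 843\right) \left(294 + \frac{33 - 7}{-4 + 1}\right) = \left(1356 - 843\right) \left(294 + \frac{33 - 7}{-3}\right) = \left(1356 - 843\right) \left(294 - \frac{26}{3}\right) = 513 \left(294 - \frac{26}{3}\right) = 513 \cdot \frac{856}{3} = 146376$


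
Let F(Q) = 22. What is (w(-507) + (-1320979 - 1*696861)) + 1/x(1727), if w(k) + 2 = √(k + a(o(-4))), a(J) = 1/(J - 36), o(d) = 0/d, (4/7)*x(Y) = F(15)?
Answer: -155373832/77 + I*√18253/6 ≈ -2.0178e+6 + 22.517*I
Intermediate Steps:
x(Y) = 77/2 (x(Y) = (7/4)*22 = 77/2)
o(d) = 0
a(J) = 1/(-36 + J)
w(k) = -2 + √(-1/36 + k) (w(k) = -2 + √(k + 1/(-36 + 0)) = -2 + √(k + 1/(-36)) = -2 + √(k - 1/36) = -2 + √(-1/36 + k))
(w(-507) + (-1320979 - 1*696861)) + 1/x(1727) = ((-2 + √(-1 + 36*(-507))/6) + (-1320979 - 1*696861)) + 1/(77/2) = ((-2 + √(-1 - 18252)/6) + (-1320979 - 696861)) + 2/77 = ((-2 + √(-18253)/6) - 2017840) + 2/77 = ((-2 + (I*√18253)/6) - 2017840) + 2/77 = ((-2 + I*√18253/6) - 2017840) + 2/77 = (-2017842 + I*√18253/6) + 2/77 = -155373832/77 + I*√18253/6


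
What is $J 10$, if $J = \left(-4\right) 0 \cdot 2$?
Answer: $0$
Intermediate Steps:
$J = 0$ ($J = 0 \cdot 2 = 0$)
$J 10 = 0 \cdot 10 = 0$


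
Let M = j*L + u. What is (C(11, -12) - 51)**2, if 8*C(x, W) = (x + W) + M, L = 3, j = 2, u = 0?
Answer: 162409/64 ≈ 2537.6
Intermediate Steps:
M = 6 (M = 2*3 + 0 = 6 + 0 = 6)
C(x, W) = 3/4 + W/8 + x/8 (C(x, W) = ((x + W) + 6)/8 = ((W + x) + 6)/8 = (6 + W + x)/8 = 3/4 + W/8 + x/8)
(C(11, -12) - 51)**2 = ((3/4 + (1/8)*(-12) + (1/8)*11) - 51)**2 = ((3/4 - 3/2 + 11/8) - 51)**2 = (5/8 - 51)**2 = (-403/8)**2 = 162409/64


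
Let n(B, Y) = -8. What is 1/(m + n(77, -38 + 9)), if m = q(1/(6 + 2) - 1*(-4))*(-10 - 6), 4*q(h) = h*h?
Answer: -16/1217 ≈ -0.013147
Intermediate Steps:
q(h) = h**2/4 (q(h) = (h*h)/4 = h**2/4)
m = -1089/16 (m = ((1/(6 + 2) - 1*(-4))**2/4)*(-10 - 6) = ((1/8 + 4)**2/4)*(-16) = ((33/8)**2/4)*(-16) = ((1/4)*(1089/64))*(-16) = (1089/256)*(-16) = -1089/16 ≈ -68.063)
1/(m + n(77, -38 + 9)) = 1/(-1089/16 - 8) = 1/(-1217/16) = -16/1217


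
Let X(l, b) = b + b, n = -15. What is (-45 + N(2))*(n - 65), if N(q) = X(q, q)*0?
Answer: 3600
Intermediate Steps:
X(l, b) = 2*b
N(q) = 0 (N(q) = (2*q)*0 = 0)
(-45 + N(2))*(n - 65) = (-45 + 0)*(-15 - 65) = -45*(-80) = 3600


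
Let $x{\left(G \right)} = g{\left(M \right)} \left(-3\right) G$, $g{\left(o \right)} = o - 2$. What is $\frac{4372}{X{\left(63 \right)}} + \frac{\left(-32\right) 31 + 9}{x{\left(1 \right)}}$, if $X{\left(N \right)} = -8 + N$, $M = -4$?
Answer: $\frac{24631}{990} \approx 24.88$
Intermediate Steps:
$g{\left(o \right)} = -2 + o$
$x{\left(G \right)} = 18 G$ ($x{\left(G \right)} = \left(-2 - 4\right) \left(-3\right) G = \left(-6\right) \left(-3\right) G = 18 G$)
$\frac{4372}{X{\left(63 \right)}} + \frac{\left(-32\right) 31 + 9}{x{\left(1 \right)}} = \frac{4372}{-8 + 63} + \frac{\left(-32\right) 31 + 9}{18 \cdot 1} = \frac{4372}{55} + \frac{-992 + 9}{18} = 4372 \cdot \frac{1}{55} - \frac{983}{18} = \frac{4372}{55} - \frac{983}{18} = \frac{24631}{990}$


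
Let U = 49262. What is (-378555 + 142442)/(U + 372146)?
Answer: -236113/421408 ≈ -0.56030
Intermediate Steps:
(-378555 + 142442)/(U + 372146) = (-378555 + 142442)/(49262 + 372146) = -236113/421408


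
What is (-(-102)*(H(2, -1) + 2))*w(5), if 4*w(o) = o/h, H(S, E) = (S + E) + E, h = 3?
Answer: 85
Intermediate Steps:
H(S, E) = S + 2*E (H(S, E) = (E + S) + E = S + 2*E)
w(o) = o/12 (w(o) = (o/3)/4 = o/12)
(-(-102)*(H(2, -1) + 2))*w(5) = (-(-102)*((2 + 2*(-1)) + 2))*((1/12)*5) = -(-102)*((2 - 2) + 2)*(5/12) = -(-102)*(0 + 2)*(5/12) = -(-102)*2*(5/12) = -34*(-6)*(5/12) = 204*(5/12) = 85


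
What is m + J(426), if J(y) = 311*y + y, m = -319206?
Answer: -186294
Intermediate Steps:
J(y) = 312*y
m + J(426) = -319206 + 312*426 = -319206 + 132912 = -186294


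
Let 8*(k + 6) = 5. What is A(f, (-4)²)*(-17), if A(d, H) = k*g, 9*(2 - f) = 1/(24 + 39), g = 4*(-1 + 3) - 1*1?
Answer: 5117/8 ≈ 639.63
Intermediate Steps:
g = 7 (g = 4*2 - 1 = 8 - 1 = 7)
f = 1133/567 (f = 2 - 1/(9*(24 + 39)) = 2 - ⅑/63 = 2 - ⅑*1/63 = 2 - 1/567 = 1133/567 ≈ 1.9982)
k = -43/8 (k = -6 + (⅛)*5 = -6 + 5/8 = -43/8 ≈ -5.3750)
A(d, H) = -301/8 (A(d, H) = -43/8*7 = -301/8)
A(f, (-4)²)*(-17) = -301/8*(-17) = 5117/8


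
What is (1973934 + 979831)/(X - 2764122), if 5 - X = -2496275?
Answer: -2953765/267842 ≈ -11.028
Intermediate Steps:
X = 2496280 (X = 5 - 1*(-2496275) = 5 + 2496275 = 2496280)
(1973934 + 979831)/(X - 2764122) = (1973934 + 979831)/(2496280 - 2764122) = 2953765/(-267842) = 2953765*(-1/267842) = -2953765/267842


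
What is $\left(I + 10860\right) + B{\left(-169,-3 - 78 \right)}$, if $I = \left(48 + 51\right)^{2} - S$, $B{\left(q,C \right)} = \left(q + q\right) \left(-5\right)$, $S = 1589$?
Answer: $20762$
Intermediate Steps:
$B{\left(q,C \right)} = - 10 q$ ($B{\left(q,C \right)} = 2 q \left(-5\right) = - 10 q$)
$I = 8212$ ($I = \left(48 + 51\right)^{2} - 1589 = 99^{2} - 1589 = 9801 - 1589 = 8212$)
$\left(I + 10860\right) + B{\left(-169,-3 - 78 \right)} = \left(8212 + 10860\right) - -1690 = 19072 + 1690 = 20762$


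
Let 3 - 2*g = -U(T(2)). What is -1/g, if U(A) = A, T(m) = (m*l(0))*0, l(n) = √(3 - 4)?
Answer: -⅔ ≈ -0.66667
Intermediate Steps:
l(n) = I (l(n) = √(-1) = I)
T(m) = 0 (T(m) = (m*I)*0 = (I*m)*0 = 0)
g = 3/2 (g = 3/2 - (-1)*0/2 = 3/2 - ½*0 = 3/2 + 0 = 3/2 ≈ 1.5000)
-1/g = -1/3/2 = -1*⅔ = -⅔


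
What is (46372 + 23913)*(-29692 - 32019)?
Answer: -4337357635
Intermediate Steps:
(46372 + 23913)*(-29692 - 32019) = 70285*(-61711) = -4337357635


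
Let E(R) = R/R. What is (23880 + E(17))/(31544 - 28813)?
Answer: 23881/2731 ≈ 8.7444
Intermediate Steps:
E(R) = 1
(23880 + E(17))/(31544 - 28813) = (23880 + 1)/(31544 - 28813) = 23881/2731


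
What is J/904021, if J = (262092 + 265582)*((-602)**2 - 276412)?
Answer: 45375742608/904021 ≈ 50193.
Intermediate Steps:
J = 45375742608 (J = 527674*(362404 - 276412) = 527674*85992 = 45375742608)
J/904021 = 45375742608/904021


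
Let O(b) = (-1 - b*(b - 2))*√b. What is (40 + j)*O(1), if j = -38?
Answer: 0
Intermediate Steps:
O(b) = √b*(-1 - b*(-2 + b)) (O(b) = (-1 - b*(-2 + b))*√b = √b*(-1 - b*(-2 + b)))
(40 + j)*O(1) = (40 - 38)*(√1*(-1 - 1*1² + 2*1)) = 2*(1*(-1 - 1*1 + 2)) = 2*(1*(-1 - 1 + 2)) = 2*(1*0) = 2*0 = 0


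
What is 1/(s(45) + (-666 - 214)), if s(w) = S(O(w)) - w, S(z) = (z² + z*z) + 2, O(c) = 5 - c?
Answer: 1/2277 ≈ 0.00043917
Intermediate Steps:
S(z) = 2 + 2*z² (S(z) = (z² + z²) + 2 = 2*z² + 2 = 2 + 2*z²)
s(w) = 2 - w + 2*(5 - w)² (s(w) = (2 + 2*(5 - w)²) - w = 2 - w + 2*(5 - w)²)
1/(s(45) + (-666 - 214)) = 1/((2 - 1*45 + 2*(-5 + 45)²) + (-666 - 214)) = 1/((2 - 45 + 2*40²) - 880) = 1/((2 - 45 + 2*1600) - 880) = 1/((2 - 45 + 3200) - 880) = 1/(3157 - 880) = 1/2277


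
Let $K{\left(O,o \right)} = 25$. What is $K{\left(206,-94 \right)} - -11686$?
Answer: $11711$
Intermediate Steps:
$K{\left(206,-94 \right)} - -11686 = 25 - -11686 = 25 + \left(-9023 + 20709\right) = 25 + 11686 = 11711$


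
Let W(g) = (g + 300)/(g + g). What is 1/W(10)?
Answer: 2/31 ≈ 0.064516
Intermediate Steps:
W(g) = (300 + g)/(2*g) (W(g) = (300 + g)/((2*g)) = (300 + g)*(1/(2*g)) = (300 + g)/(2*g))
1/W(10) = 1/((½)*(300 + 10)/10) = 1/((½)*(⅒)*310) = 1/(31/2) = 2/31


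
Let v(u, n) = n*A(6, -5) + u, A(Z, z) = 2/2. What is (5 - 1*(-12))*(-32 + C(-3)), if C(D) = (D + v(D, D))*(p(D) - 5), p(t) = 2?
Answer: -85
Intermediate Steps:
A(Z, z) = 1 (A(Z, z) = 2*(½) = 1)
v(u, n) = n + u (v(u, n) = n*1 + u = n + u)
C(D) = -9*D (C(D) = (D + (D + D))*(2 - 5) = (D + 2*D)*(-3) = (3*D)*(-3) = -9*D)
(5 - 1*(-12))*(-32 + C(-3)) = (5 - 1*(-12))*(-32 - 9*(-3)) = (5 + 12)*(-32 + 27) = 17*(-5) = -85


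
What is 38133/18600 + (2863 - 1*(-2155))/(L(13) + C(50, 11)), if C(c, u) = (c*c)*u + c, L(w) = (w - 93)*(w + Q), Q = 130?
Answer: 23588581/9988200 ≈ 2.3616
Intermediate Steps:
L(w) = (-93 + w)*(130 + w) (L(w) = (w - 93)*(w + 130) = (-93 + w)*(130 + w))
C(c, u) = c + u*c² (C(c, u) = c²*u + c = u*c² + c = c + u*c²)
38133/18600 + (2863 - 1*(-2155))/(L(13) + C(50, 11)) = 38133/18600 + (2863 - 1*(-2155))/((-12090 + 13² + 37*13) + 50*(1 + 50*11)) = 38133*(1/18600) + (2863 + 2155)/((-12090 + 169 + 481) + 50*(1 + 550)) = 12711/6200 + 5018/(-11440 + 50*551) = 12711/6200 + 5018/(-11440 + 27550) = 12711/6200 + 5018/16110 = 12711/6200 + 5018*(1/16110) = 12711/6200 + 2509/8055 = 23588581/9988200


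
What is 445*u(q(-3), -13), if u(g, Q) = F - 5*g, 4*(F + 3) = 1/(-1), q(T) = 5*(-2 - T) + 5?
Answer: -94785/4 ≈ -23696.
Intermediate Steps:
q(T) = -5 - 5*T (q(T) = (-10 - 5*T) + 5 = -5 - 5*T)
F = -13/4 (F = -3 + (1/(-1))/4 = -3 + (1*(-1))/4 = -3 + (¼)*(-1) = -3 - ¼ = -13/4 ≈ -3.2500)
u(g, Q) = -13/4 - 5*g
445*u(q(-3), -13) = 445*(-13/4 - 5*(-5 - 5*(-3))) = 445*(-13/4 - 5*(-5 + 15)) = 445*(-13/4 - 5*10) = 445*(-13/4 - 50) = 445*(-213/4) = -94785/4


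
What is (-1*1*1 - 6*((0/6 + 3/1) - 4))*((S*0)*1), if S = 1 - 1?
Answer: 0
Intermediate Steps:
S = 0
(-1*1*1 - 6*((0/6 + 3/1) - 4))*((S*0)*1) = (-1*1*1 - 6*((0/6 + 3/1) - 4))*((0*0)*1) = (-1*1 - 6*((0*(⅙) + 3*1) - 4))*(0*1) = (-1 - 6*((0 + 3) - 4))*0 = (-1 - 6*(3 - 4))*0 = (-1 - 6*(-1))*0 = (-1 - 1*(-6))*0 = (-1 + 6)*0 = 5*0 = 0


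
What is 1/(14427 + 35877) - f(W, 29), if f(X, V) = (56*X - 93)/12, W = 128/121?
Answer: 5708147/2028928 ≈ 2.8134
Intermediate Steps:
W = 128/121 (W = 128*(1/121) = 128/121 ≈ 1.0579)
f(X, V) = -31/4 + 14*X/3 (f(X, V) = (-93 + 56*X)*(1/12) = -31/4 + 14*X/3)
1/(14427 + 35877) - f(W, 29) = 1/(14427 + 35877) - (-31/4 + (14/3)*(128/121)) = 1/50304 - (-31/4 + 1792/363) = 1/50304 - 1*(-4085/1452) = 1/50304 + 4085/1452 = 5708147/2028928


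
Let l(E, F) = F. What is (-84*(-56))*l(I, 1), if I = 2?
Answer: 4704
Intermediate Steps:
(-84*(-56))*l(I, 1) = -84*(-56)*1 = 4704*1 = 4704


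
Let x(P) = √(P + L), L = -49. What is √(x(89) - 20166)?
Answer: √(-20166 + 2*√10) ≈ 141.98*I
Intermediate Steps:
x(P) = √(-49 + P) (x(P) = √(P - 49) = √(-49 + P))
√(x(89) - 20166) = √(√(-49 + 89) - 20166) = √(√40 - 20166) = √(2*√10 - 20166) = √(-20166 + 2*√10)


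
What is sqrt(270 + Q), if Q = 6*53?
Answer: 14*sqrt(3) ≈ 24.249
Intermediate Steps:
Q = 318
sqrt(270 + Q) = sqrt(270 + 318) = sqrt(588) = 14*sqrt(3)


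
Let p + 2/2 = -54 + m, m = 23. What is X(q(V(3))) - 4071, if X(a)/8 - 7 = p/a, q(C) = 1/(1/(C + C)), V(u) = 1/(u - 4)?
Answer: -3887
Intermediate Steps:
V(u) = 1/(-4 + u)
q(C) = 2*C (q(C) = 1/(1/(2*C)) = 2*C)
p = -32 (p = -1 + (-54 + 23) = -1 - 31 = -32)
X(a) = 56 - 256/a (X(a) = 56 + 8*(-32/a) = 56 - 256/a)
X(q(V(3))) - 4071 = (56 - 256/(2/(-4 + 3))) - 4071 = (56 - 256/(2/(-1))) - 4071 = (56 - 256/(2*(-1))) - 4071 = (56 - 256/(-2)) - 4071 = (56 - 256*(-½)) - 4071 = (56 + 128) - 4071 = 184 - 4071 = -3887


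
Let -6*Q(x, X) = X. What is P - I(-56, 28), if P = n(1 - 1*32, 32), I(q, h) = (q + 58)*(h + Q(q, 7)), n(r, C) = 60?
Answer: 19/3 ≈ 6.3333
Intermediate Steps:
Q(x, X) = -X/6
I(q, h) = (58 + q)*(-7/6 + h) (I(q, h) = (q + 58)*(h - ⅙*7) = (58 + q)*(h - 7/6) = (58 + q)*(-7/6 + h))
P = 60
P - I(-56, 28) = 60 - (-203/3 + 58*28 - 7/6*(-56) + 28*(-56)) = 60 - (-203/3 + 1624 + 196/3 - 1568) = 60 - 1*161/3 = 60 - 161/3 = 19/3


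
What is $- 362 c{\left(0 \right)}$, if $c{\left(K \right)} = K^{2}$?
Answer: $0$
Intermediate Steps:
$- 362 c{\left(0 \right)} = - 362 \cdot 0^{2} = \left(-362\right) 0 = 0$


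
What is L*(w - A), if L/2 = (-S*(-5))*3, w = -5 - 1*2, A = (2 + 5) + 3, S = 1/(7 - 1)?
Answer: -85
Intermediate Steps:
S = ⅙ (S = 1/6 = ⅙ ≈ 0.16667)
A = 10 (A = 7 + 3 = 10)
w = -7 (w = -5 - 2 = -7)
L = 5 (L = 2*((-1*⅙*(-5))*3) = 2*(-⅙*(-5)*3) = 2*((⅚)*3) = 2*(5/2) = 5)
L*(w - A) = 5*(-7 - 1*10) = 5*(-7 - 10) = 5*(-17) = -85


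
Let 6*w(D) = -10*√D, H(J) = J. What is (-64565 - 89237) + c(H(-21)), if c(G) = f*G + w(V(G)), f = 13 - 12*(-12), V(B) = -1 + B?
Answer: -157099 - 5*I*√22/3 ≈ -1.571e+5 - 7.8174*I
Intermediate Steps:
f = 157 (f = 13 + 144 = 157)
w(D) = -5*√D/3 (w(D) = (-10*√D)/6 = -5*√D/3)
c(G) = 157*G - 5*√(-1 + G)/3
(-64565 - 89237) + c(H(-21)) = (-64565 - 89237) + (157*(-21) - 5*√(-1 - 21)/3) = -153802 + (-3297 - 5*I*√22/3) = -157099 - 5*I*√22/3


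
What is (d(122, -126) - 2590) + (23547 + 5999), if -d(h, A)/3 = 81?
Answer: 26713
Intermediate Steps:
d(h, A) = -243 (d(h, A) = -3*81 = -243)
(d(122, -126) - 2590) + (23547 + 5999) = (-243 - 2590) + (23547 + 5999) = -2833 + 29546 = 26713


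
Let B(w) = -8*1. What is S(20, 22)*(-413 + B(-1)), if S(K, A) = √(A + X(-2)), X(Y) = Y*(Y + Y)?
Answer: -421*√30 ≈ -2305.9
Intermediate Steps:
B(w) = -8
X(Y) = 2*Y² (X(Y) = Y*(2*Y) = 2*Y²)
S(K, A) = √(8 + A) (S(K, A) = √(A + 2*(-2)²) = √(A + 2*4) = √(A + 8) = √(8 + A))
S(20, 22)*(-413 + B(-1)) = √(8 + 22)*(-413 - 8) = √30*(-421) = -421*√30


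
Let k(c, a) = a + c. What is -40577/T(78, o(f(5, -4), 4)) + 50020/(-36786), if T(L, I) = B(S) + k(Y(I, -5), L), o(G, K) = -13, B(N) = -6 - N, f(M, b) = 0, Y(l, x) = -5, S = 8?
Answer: -747808351/1085187 ≈ -689.11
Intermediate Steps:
T(L, I) = -19 + L (T(L, I) = (-6 - 1*8) + (L - 5) = (-6 - 8) + (-5 + L) = -14 + (-5 + L) = -19 + L)
-40577/T(78, o(f(5, -4), 4)) + 50020/(-36786) = -40577/(-19 + 78) + 50020/(-36786) = -40577/59 + 50020*(-1/36786) = -40577*1/59 - 25010/18393 = -40577/59 - 25010/18393 = -747808351/1085187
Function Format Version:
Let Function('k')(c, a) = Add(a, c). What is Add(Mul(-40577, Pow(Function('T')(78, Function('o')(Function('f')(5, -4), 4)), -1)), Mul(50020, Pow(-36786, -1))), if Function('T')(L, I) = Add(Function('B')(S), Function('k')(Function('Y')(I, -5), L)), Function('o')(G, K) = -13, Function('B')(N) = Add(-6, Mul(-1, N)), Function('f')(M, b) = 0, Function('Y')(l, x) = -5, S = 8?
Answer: Rational(-747808351, 1085187) ≈ -689.11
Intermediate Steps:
Function('T')(L, I) = Add(-19, L) (Function('T')(L, I) = Add(Add(-6, Mul(-1, 8)), Add(L, -5)) = Add(Add(-6, -8), Add(-5, L)) = Add(-14, Add(-5, L)) = Add(-19, L))
Add(Mul(-40577, Pow(Function('T')(78, Function('o')(Function('f')(5, -4), 4)), -1)), Mul(50020, Pow(-36786, -1))) = Add(Mul(-40577, Pow(Add(-19, 78), -1)), Mul(50020, Pow(-36786, -1))) = Add(Mul(-40577, Pow(59, -1)), Mul(50020, Rational(-1, 36786))) = Add(Mul(-40577, Rational(1, 59)), Rational(-25010, 18393)) = Add(Rational(-40577, 59), Rational(-25010, 18393)) = Rational(-747808351, 1085187)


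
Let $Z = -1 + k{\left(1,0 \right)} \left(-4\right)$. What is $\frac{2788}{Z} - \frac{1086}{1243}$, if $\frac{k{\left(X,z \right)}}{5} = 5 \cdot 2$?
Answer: $- \frac{3683770}{249843} \approx -14.744$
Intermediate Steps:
$k{\left(X,z \right)} = 50$ ($k{\left(X,z \right)} = 5 \cdot 5 \cdot 2 = 5 \cdot 10 = 50$)
$Z = -201$ ($Z = -1 + 50 \left(-4\right) = -1 - 200 = -201$)
$\frac{2788}{Z} - \frac{1086}{1243} = \frac{2788}{-201} - \frac{1086}{1243} = 2788 \left(- \frac{1}{201}\right) - \frac{1086}{1243} = - \frac{2788}{201} - \frac{1086}{1243} = - \frac{3683770}{249843}$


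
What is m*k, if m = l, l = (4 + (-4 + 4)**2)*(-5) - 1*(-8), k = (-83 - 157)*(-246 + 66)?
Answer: -518400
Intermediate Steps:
k = 43200 (k = -240*(-180) = 43200)
l = -12 (l = (4 + 0**2)*(-5) + 8 = (4 + 0)*(-5) + 8 = 4*(-5) + 8 = -20 + 8 = -12)
m = -12
m*k = -12*43200 = -518400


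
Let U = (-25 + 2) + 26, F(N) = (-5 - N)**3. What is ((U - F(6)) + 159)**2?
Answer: 2229049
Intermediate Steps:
U = 3 (U = -23 + 26 = 3)
((U - F(6)) + 159)**2 = ((3 - (-1)*(5 + 6)**3) + 159)**2 = ((3 - (-1)*11**3) + 159)**2 = ((3 - (-1)*1331) + 159)**2 = ((3 - 1*(-1331)) + 159)**2 = ((3 + 1331) + 159)**2 = (1334 + 159)**2 = 1493**2 = 2229049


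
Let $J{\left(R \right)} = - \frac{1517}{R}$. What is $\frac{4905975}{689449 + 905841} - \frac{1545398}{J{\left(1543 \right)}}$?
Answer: $\frac{760810959687427}{484010986} \approx 1.5719 \cdot 10^{6}$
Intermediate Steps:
$\frac{4905975}{689449 + 905841} - \frac{1545398}{J{\left(1543 \right)}} = \frac{4905975}{689449 + 905841} - \frac{1545398}{\left(-1517\right) \frac{1}{1543}} = \frac{4905975}{1595290} - \frac{1545398}{\left(-1517\right) \frac{1}{1543}} = 4905975 \cdot \frac{1}{1595290} - \frac{1545398}{- \frac{1517}{1543}} = \frac{981195}{319058} - - \frac{2384549114}{1517} = \frac{981195}{319058} + \frac{2384549114}{1517} = \frac{760810959687427}{484010986}$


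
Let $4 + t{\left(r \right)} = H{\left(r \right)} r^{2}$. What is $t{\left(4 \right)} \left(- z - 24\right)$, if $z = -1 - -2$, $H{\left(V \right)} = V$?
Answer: $-1500$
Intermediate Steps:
$t{\left(r \right)} = -4 + r^{3}$ ($t{\left(r \right)} = -4 + r r^{2} = -4 + r^{3}$)
$z = 1$ ($z = -1 + 2 = 1$)
$t{\left(4 \right)} \left(- z - 24\right) = \left(-4 + 4^{3}\right) \left(\left(-1\right) 1 - 24\right) = \left(-4 + 64\right) \left(-1 - 24\right) = 60 \left(-25\right) = -1500$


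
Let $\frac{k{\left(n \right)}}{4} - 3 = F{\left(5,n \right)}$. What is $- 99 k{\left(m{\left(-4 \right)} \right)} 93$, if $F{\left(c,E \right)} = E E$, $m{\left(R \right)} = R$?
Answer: $-699732$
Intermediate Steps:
$F{\left(c,E \right)} = E^{2}$
$k{\left(n \right)} = 12 + 4 n^{2}$
$- 99 k{\left(m{\left(-4 \right)} \right)} 93 = - 99 \left(12 + 4 \left(-4\right)^{2}\right) 93 = - 99 \left(12 + 4 \cdot 16\right) 93 = - 99 \left(12 + 64\right) 93 = \left(-99\right) 76 \cdot 93 = \left(-7524\right) 93 = -699732$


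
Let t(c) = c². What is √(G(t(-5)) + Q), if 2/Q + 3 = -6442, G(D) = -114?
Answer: 2*I*√1183836935/6445 ≈ 10.677*I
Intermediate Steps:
Q = -2/6445 (Q = 2/(-3 - 6442) = 2/(-6445) = 2*(-1/6445) = -2/6445 ≈ -0.00031032)
√(G(t(-5)) + Q) = √(-114 - 2/6445) = √(-734732/6445) = 2*I*√1183836935/6445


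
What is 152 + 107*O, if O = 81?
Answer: 8819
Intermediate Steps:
152 + 107*O = 152 + 107*81 = 152 + 8667 = 8819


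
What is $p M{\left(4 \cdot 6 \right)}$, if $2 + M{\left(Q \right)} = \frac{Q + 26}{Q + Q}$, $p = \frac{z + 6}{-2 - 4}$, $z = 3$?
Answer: $\frac{23}{16} \approx 1.4375$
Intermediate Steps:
$p = - \frac{3}{2}$ ($p = \frac{3 + 6}{-2 - 4} = \frac{9}{-6} = 9 \left(- \frac{1}{6}\right) = - \frac{3}{2} \approx -1.5$)
$M{\left(Q \right)} = -2 + \frac{26 + Q}{2 Q}$ ($M{\left(Q \right)} = -2 + \frac{Q + 26}{Q + Q} = -2 + \frac{26 + Q}{2 Q}$)
$p M{\left(4 \cdot 6 \right)} = - \frac{3 \left(- \frac{3}{2} + \frac{13}{4 \cdot 6}\right)}{2} = - \frac{3 \left(- \frac{3}{2} + \frac{13}{24}\right)}{2} = \left(- \frac{3}{2}\right) \left(- \frac{23}{24}\right) = \frac{23}{16}$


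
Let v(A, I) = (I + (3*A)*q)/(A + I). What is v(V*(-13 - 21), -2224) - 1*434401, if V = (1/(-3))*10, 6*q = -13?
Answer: -1375309125/3166 ≈ -4.3440e+5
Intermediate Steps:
q = -13/6 (q = (1/6)*(-13) = -13/6 ≈ -2.1667)
V = -10/3 (V = (1*(-1/3))*10 = -1/3*10 = -10/3 ≈ -3.3333)
v(A, I) = (I - 13*A/2)/(A + I) (v(A, I) = (I + (3*A)*(-13/6))/(A + I) = (I - 13*A/2)/(A + I))
v(V*(-13 - 21), -2224) - 1*434401 = (-2224 - (-65)*(-13 - 21)/3)/(-10*(-13 - 21)/3 - 2224) - 1*434401 = (-2224 - (-65)*(-34)/3)/(-10/3*(-34) - 2224) - 434401 = (-2224 - 13/2*340/3)/(340/3 - 2224) - 434401 = (-2224 - 2210/3)/(-6332/3) - 434401 = -3/6332*(-8882/3) - 434401 = 4441/3166 - 434401 = -1375309125/3166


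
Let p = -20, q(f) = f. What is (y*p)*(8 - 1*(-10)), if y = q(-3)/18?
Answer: 60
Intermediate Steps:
y = -⅙ (y = -3/18 = -3*1/18 = -⅙ ≈ -0.16667)
(y*p)*(8 - 1*(-10)) = (-⅙*(-20))*(8 - 1*(-10)) = 10*(8 + 10)/3 = (10/3)*18 = 60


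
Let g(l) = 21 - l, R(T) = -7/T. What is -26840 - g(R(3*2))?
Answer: -161173/6 ≈ -26862.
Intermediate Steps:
-26840 - g(R(3*2)) = -26840 - (21 - (-7)/(3*2)) = -26840 - (21 - (-7)/6) = -26840 - (21 - 1*(-7/6)) = -26840 - (21 + 7/6) = -26840 - 1*133/6 = -26840 - 133/6 = -161173/6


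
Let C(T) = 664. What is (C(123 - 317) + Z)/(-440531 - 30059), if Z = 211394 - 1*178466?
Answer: -16796/235295 ≈ -0.071383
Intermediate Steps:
Z = 32928 (Z = 211394 - 178466 = 32928)
(C(123 - 317) + Z)/(-440531 - 30059) = (664 + 32928)/(-440531 - 30059) = 33592/(-470590) = 33592*(-1/470590) = -16796/235295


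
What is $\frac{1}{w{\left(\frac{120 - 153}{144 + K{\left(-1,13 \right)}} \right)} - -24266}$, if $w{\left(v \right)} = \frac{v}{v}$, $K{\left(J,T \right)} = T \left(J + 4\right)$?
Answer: $\frac{1}{24267} \approx 4.1208 \cdot 10^{-5}$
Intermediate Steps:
$K{\left(J,T \right)} = T \left(4 + J\right)$
$w{\left(v \right)} = 1$
$\frac{1}{w{\left(\frac{120 - 153}{144 + K{\left(-1,13 \right)}} \right)} - -24266} = \frac{1}{1 - -24266} = \frac{1}{1 + 24266} = \frac{1}{24267}$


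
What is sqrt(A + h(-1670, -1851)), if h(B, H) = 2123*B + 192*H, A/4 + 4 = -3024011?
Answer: I*sqrt(15996862) ≈ 3999.6*I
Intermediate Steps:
A = -12096060 (A = -16 + 4*(-3024011) = -16 - 12096044 = -12096060)
h(B, H) = 192*H + 2123*B
sqrt(A + h(-1670, -1851)) = sqrt(-12096060 + (192*(-1851) + 2123*(-1670))) = sqrt(-12096060 + (-355392 - 3545410)) = sqrt(-12096060 - 3900802) = sqrt(-15996862) = I*sqrt(15996862)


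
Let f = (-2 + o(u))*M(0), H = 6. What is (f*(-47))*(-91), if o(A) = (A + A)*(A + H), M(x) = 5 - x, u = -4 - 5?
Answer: 1112020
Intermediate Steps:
u = -9
o(A) = 2*A*(6 + A) (o(A) = (A + A)*(A + 6) = (2*A)*(6 + A) = 2*A*(6 + A))
f = 260 (f = (-2 + 2*(-9)*(6 - 9))*(5 - 1*0) = (-2 + 2*(-9)*(-3))*(5 + 0) = (-2 + 54)*5 = 52*5 = 260)
(f*(-47))*(-91) = (260*(-47))*(-91) = -12220*(-91) = 1112020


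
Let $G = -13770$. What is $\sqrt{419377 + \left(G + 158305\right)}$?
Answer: $2 \sqrt{140978} \approx 750.94$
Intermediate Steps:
$\sqrt{419377 + \left(G + 158305\right)} = \sqrt{419377 + \left(-13770 + 158305\right)} = \sqrt{419377 + 144535} = \sqrt{563912} = 2 \sqrt{140978}$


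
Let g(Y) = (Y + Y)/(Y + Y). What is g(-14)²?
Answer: 1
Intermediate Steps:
g(Y) = 1 (g(Y) = (2*Y)/((2*Y)) = (2*Y)*(1/(2*Y)) = 1)
g(-14)² = 1² = 1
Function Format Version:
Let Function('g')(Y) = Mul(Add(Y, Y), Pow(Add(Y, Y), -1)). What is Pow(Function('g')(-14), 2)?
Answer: 1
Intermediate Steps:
Function('g')(Y) = 1 (Function('g')(Y) = Mul(Mul(2, Y), Pow(Mul(2, Y), -1)) = Mul(Mul(2, Y), Mul(Rational(1, 2), Pow(Y, -1))) = 1)
Pow(Function('g')(-14), 2) = Pow(1, 2) = 1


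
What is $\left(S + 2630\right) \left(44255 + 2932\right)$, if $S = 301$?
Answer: $138305097$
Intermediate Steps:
$\left(S + 2630\right) \left(44255 + 2932\right) = \left(301 + 2630\right) \left(44255 + 2932\right) = 2931 \cdot 47187 = 138305097$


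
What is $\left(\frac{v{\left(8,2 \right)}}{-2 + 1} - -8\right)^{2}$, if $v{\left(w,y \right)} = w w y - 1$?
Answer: $14161$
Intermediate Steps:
$v{\left(w,y \right)} = -1 + y w^{2}$ ($v{\left(w,y \right)} = w^{2} y - 1 = y w^{2} - 1 = -1 + y w^{2}$)
$\left(\frac{v{\left(8,2 \right)}}{-2 + 1} - -8\right)^{2} = \left(\frac{-1 + 2 \cdot 8^{2}}{-2 + 1} - -8\right)^{2} = \left(\frac{-1 + 2 \cdot 64}{-1} + 8\right)^{2} = \left(\left(-1 + 128\right) \left(-1\right) + 8\right)^{2} = \left(127 \left(-1\right) + 8\right)^{2} = \left(-127 + 8\right)^{2} = \left(-119\right)^{2} = 14161$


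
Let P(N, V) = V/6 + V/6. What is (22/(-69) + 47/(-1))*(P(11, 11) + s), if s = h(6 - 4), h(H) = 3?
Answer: -65300/207 ≈ -315.46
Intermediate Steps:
s = 3
P(N, V) = V/3 (P(N, V) = V*(⅙) + V*(⅙) = V/6 + V/6 = V/3)
(22/(-69) + 47/(-1))*(P(11, 11) + s) = (22/(-69) + 47/(-1))*((⅓)*11 + 3) = (22*(-1/69) + 47*(-1))*(11/3 + 3) = (-22/69 - 47)*(20/3) = -3265/69*20/3 = -65300/207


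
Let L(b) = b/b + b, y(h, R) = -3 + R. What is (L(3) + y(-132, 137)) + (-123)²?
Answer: 15267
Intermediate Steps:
L(b) = 1 + b
(L(3) + y(-132, 137)) + (-123)² = ((1 + 3) + (-3 + 137)) + (-123)² = (4 + 134) + 15129 = 138 + 15129 = 15267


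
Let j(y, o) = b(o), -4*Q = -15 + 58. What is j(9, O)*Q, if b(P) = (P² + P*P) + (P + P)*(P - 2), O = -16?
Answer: -11696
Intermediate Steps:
Q = -43/4 (Q = -(-15 + 58)/4 = -¼*43 = -43/4 ≈ -10.750)
b(P) = 2*P² + 2*P*(-2 + P) (b(P) = (P² + P²) + (2*P)*(-2 + P) = 2*P² + 2*P*(-2 + P))
j(y, o) = 4*o*(-1 + o)
j(9, O)*Q = (4*(-16)*(-1 - 16))*(-43/4) = (4*(-16)*(-17))*(-43/4) = 1088*(-43/4) = -11696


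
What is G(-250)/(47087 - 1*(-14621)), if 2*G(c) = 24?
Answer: 3/15427 ≈ 0.00019446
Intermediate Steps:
G(c) = 12 (G(c) = (½)*24 = 12)
G(-250)/(47087 - 1*(-14621)) = 12/(47087 - 1*(-14621)) = 12/(47087 + 14621) = 12/61708 = 12*(1/61708) = 3/15427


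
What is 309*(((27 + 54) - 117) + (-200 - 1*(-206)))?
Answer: -9270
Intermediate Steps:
309*(((27 + 54) - 117) + (-200 - 1*(-206))) = 309*((81 - 117) + (-200 + 206)) = 309*(-36 + 6) = 309*(-30) = -9270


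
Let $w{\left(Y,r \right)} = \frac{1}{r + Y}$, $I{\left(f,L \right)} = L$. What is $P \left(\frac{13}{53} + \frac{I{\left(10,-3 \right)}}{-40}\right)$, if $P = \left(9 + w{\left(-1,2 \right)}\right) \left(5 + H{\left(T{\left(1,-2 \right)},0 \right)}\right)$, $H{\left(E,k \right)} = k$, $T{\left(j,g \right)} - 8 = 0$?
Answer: $\frac{3395}{212} \approx 16.014$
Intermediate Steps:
$T{\left(j,g \right)} = 8$ ($T{\left(j,g \right)} = 8 + 0 = 8$)
$w{\left(Y,r \right)} = \frac{1}{Y + r}$
$P = 50$ ($P = \left(9 + \frac{1}{-1 + 2}\right) \left(5 + 0\right) = \left(9 + 1^{-1}\right) 5 = \left(9 + 1\right) 5 = 10 \cdot 5 = 50$)
$P \left(\frac{13}{53} + \frac{I{\left(10,-3 \right)}}{-40}\right) = 50 \left(\frac{13}{53} - \frac{3}{-40}\right) = 50 \left(13 \cdot \frac{1}{53} - - \frac{3}{40}\right) = 50 \left(\frac{13}{53} + \frac{3}{40}\right) = 50 \cdot \frac{679}{2120} = \frac{3395}{212}$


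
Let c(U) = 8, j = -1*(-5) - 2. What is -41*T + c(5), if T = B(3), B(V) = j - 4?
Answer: 49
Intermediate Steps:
j = 3 (j = 5 - 2 = 3)
B(V) = -1 (B(V) = 3 - 4 = -1)
T = -1
-41*T + c(5) = -41*(-1) + 8 = 41 + 8 = 49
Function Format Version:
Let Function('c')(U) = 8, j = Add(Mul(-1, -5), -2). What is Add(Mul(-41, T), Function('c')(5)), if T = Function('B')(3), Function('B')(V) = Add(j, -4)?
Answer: 49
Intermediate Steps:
j = 3 (j = Add(5, -2) = 3)
Function('B')(V) = -1 (Function('B')(V) = Add(3, -4) = -1)
T = -1
Add(Mul(-41, T), Function('c')(5)) = Add(Mul(-41, -1), 8) = Add(41, 8) = 49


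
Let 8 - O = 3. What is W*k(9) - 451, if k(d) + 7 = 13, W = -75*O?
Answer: -2701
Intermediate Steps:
O = 5 (O = 8 - 1*3 = 8 - 3 = 5)
W = -375 (W = -75*5 = -375)
k(d) = 6 (k(d) = -7 + 13 = 6)
W*k(9) - 451 = -375*6 - 451 = -2250 - 451 = -2701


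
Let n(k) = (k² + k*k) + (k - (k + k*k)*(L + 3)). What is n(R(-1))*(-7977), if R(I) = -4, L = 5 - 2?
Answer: 350988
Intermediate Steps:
L = 3
n(k) = -5*k - 4*k² (n(k) = (k² + k*k) + (k - (k + k*k)*(3 + 3)) = (k² + k²) + (k - (k + k²)*6) = 2*k² + (k - (6*k + 6*k²)) = 2*k² + (k + (-6*k - 6*k²)) = 2*k² + (-6*k² - 5*k) = -5*k - 4*k²)
n(R(-1))*(-7977) = -1*(-4)*(5 + 4*(-4))*(-7977) = -1*(-4)*(5 - 16)*(-7977) = -1*(-4)*(-11)*(-7977) = -44*(-7977) = 350988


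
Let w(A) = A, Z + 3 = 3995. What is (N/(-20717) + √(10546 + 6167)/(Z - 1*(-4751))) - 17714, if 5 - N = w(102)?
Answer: -366980841/20717 + 3*√1857/8743 ≈ -17714.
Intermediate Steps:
Z = 3992 (Z = -3 + 3995 = 3992)
N = -97 (N = 5 - 1*102 = 5 - 102 = -97)
(N/(-20717) + √(10546 + 6167)/(Z - 1*(-4751))) - 17714 = (-97/(-20717) + √(10546 + 6167)/(3992 - 1*(-4751))) - 17714 = (-97*(-1/20717) + √16713/(3992 + 4751)) - 17714 = (97/20717 + (3*√1857)/8743) - 17714 = (97/20717 + (3*√1857)*(1/8743)) - 17714 = (97/20717 + 3*√1857/8743) - 17714 = -366980841/20717 + 3*√1857/8743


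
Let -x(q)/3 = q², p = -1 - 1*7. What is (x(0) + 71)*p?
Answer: -568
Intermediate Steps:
p = -8 (p = -1 - 7 = -8)
x(q) = -3*q²
(x(0) + 71)*p = (-3*0² + 71)*(-8) = (-3*0 + 71)*(-8) = (0 + 71)*(-8) = 71*(-8) = -568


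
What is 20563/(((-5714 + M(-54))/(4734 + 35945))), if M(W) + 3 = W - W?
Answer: -836482277/5717 ≈ -1.4632e+5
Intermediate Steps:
M(W) = -3 (M(W) = -3 + (W - W) = -3 + 0 = -3)
20563/(((-5714 + M(-54))/(4734 + 35945))) = 20563/(((-5714 - 3)/(4734 + 35945))) = 20563/((-5717/40679)) = 20563/((-5717*1/40679)) = 20563/(-5717/40679) = 20563*(-40679/5717) = -836482277/5717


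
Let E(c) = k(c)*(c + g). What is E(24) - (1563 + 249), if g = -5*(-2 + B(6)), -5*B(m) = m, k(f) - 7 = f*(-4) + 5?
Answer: -5172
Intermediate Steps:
k(f) = 12 - 4*f (k(f) = 7 + (f*(-4) + 5) = 7 + (-4*f + 5) = 7 + (5 - 4*f) = 12 - 4*f)
B(m) = -m/5
g = 16 (g = -5*(-2 - ⅕*6) = -5*(-2 - 6/5) = -5*(-16/5) = 16)
E(c) = (12 - 4*c)*(16 + c) (E(c) = (12 - 4*c)*(c + 16) = (12 - 4*c)*(16 + c))
E(24) - (1563 + 249) = -4*(-3 + 24)*(16 + 24) - (1563 + 249) = -4*21*40 - 1*1812 = -3360 - 1812 = -5172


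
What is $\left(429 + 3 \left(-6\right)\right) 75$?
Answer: $30825$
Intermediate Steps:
$\left(429 + 3 \left(-6\right)\right) 75 = \left(429 - 18\right) 75 = 411 \cdot 75 = 30825$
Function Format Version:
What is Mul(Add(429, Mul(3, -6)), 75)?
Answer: 30825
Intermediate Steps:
Mul(Add(429, Mul(3, -6)), 75) = Mul(Add(429, -18), 75) = Mul(411, 75) = 30825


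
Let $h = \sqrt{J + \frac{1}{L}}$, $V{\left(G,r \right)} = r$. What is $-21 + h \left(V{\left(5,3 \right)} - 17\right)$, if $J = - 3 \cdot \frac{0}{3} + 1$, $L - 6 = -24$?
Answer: $-21 - \frac{7 \sqrt{34}}{3} \approx -34.606$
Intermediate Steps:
$L = -18$ ($L = 6 - 24 = -18$)
$J = 1$ ($J = - 3 \cdot 0 \cdot \frac{1}{3} + 1 = \left(-3\right) 0 + 1 = 0 + 1 = 1$)
$h = \frac{\sqrt{34}}{6}$ ($h = \sqrt{1 + \frac{1}{-18}} = \sqrt{1 - \frac{1}{18}} = \sqrt{\frac{17}{18}} = \frac{\sqrt{34}}{6} \approx 0.97183$)
$-21 + h \left(V{\left(5,3 \right)} - 17\right) = -21 + \frac{\sqrt{34}}{6} \left(3 - 17\right) = -21 + \frac{\sqrt{34}}{6} \left(-14\right) = -21 - \frac{7 \sqrt{34}}{3}$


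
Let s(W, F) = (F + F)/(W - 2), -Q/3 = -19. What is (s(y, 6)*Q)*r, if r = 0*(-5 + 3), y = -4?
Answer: 0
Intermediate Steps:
Q = 57 (Q = -3*(-19) = 57)
s(W, F) = 2*F/(-2 + W) (s(W, F) = (2*F)/(-2 + W) = 2*F/(-2 + W))
r = 0 (r = 0*(-2) = 0)
(s(y, 6)*Q)*r = ((2*6/(-2 - 4))*57)*0 = ((2*6/(-6))*57)*0 = ((2*6*(-⅙))*57)*0 = -2*57*0 = -114*0 = 0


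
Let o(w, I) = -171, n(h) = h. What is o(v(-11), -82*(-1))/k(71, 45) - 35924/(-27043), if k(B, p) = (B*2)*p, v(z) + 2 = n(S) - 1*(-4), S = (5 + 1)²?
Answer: 24992223/19200530 ≈ 1.3016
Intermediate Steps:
S = 36 (S = 6² = 36)
v(z) = 38 (v(z) = -2 + (36 - 1*(-4)) = -2 + (36 + 4) = -2 + 40 = 38)
k(B, p) = 2*B*p (k(B, p) = (2*B)*p = 2*B*p)
o(v(-11), -82*(-1))/k(71, 45) - 35924/(-27043) = -171/(2*71*45) - 35924/(-27043) = -171/6390 - 35924*(-1/27043) = -171*1/6390 + 35924/27043 = -19/710 + 35924/27043 = 24992223/19200530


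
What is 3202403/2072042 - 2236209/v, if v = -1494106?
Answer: 2354562126374/773962596113 ≈ 3.0422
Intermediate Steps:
3202403/2072042 - 2236209/v = 3202403/2072042 - 2236209/(-1494106) = 3202403*(1/2072042) - 2236209*(-1/1494106) = 3202403/2072042 + 2236209/1494106 = 2354562126374/773962596113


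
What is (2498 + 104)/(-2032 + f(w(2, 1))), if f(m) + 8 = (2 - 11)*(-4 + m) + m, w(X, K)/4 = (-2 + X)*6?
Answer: -1301/1002 ≈ -1.2984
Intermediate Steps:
w(X, K) = -48 + 24*X (w(X, K) = 4*((-2 + X)*6) = 4*(-12 + 6*X) = -48 + 24*X)
f(m) = 28 - 8*m (f(m) = -8 + ((2 - 11)*(-4 + m) + m) = -8 + (-9*(-4 + m) + m) = -8 + ((36 - 9*m) + m) = -8 + (36 - 8*m) = 28 - 8*m)
(2498 + 104)/(-2032 + f(w(2, 1))) = (2498 + 104)/(-2032 + (28 - 8*(-48 + 24*2))) = 2602/(-2032 + (28 - 8*(-48 + 48))) = 2602/(-2032 + (28 - 8*0)) = 2602/(-2032 + (28 + 0)) = 2602/(-2032 + 28) = 2602/(-2004) = 2602*(-1/2004) = -1301/1002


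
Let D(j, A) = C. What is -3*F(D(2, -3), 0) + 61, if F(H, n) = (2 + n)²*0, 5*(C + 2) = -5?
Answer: 61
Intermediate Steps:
C = -3 (C = -2 + (⅕)*(-5) = -2 - 1 = -3)
D(j, A) = -3
F(H, n) = 0
-3*F(D(2, -3), 0) + 61 = -3*0 + 61 = 0 + 61 = 61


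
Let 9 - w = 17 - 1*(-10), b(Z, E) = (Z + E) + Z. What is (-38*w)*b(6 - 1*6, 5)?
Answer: 3420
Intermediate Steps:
b(Z, E) = E + 2*Z (b(Z, E) = (E + Z) + Z = E + 2*Z)
w = -18 (w = 9 - (17 - 1*(-10)) = 9 - (17 + 10) = 9 - 1*27 = 9 - 27 = -18)
(-38*w)*b(6 - 1*6, 5) = (-38*(-18))*(5 + 2*(6 - 1*6)) = 684*(5 + 2*(6 - 6)) = 684*(5 + 2*0) = 684*(5 + 0) = 684*5 = 3420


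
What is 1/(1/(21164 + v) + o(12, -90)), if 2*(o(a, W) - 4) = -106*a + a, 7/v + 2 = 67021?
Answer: -1418390123/887912149979 ≈ -0.0015974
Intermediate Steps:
v = 7/67019 (v = 7/(-2 + 67021) = 7/67019 ≈ 0.00010445)
o(a, W) = 4 - 105*a/2 (o(a, W) = 4 + (-106*a + a)/2 = 4 + (-105*a)/2 = 4 - 105*a/2)
1/(1/(21164 + v) + o(12, -90)) = 1/(1/(21164 + 7/67019) + (4 - 105/2*12)) = 1/(1/(1418390123/67019) + (4 - 630)) = 1/(67019/1418390123 - 626) = 1/(-887912149979/1418390123) = -1418390123/887912149979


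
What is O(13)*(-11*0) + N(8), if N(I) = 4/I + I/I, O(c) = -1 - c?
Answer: 3/2 ≈ 1.5000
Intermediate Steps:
N(I) = 1 + 4/I (N(I) = 4/I + 1 = 1 + 4/I)
O(13)*(-11*0) + N(8) = (-1 - 1*13)*(-11*0) + (4 + 8)/8 = (-1 - 13)*0 + (⅛)*12 = -14*0 + 3/2 = 0 + 3/2 = 3/2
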